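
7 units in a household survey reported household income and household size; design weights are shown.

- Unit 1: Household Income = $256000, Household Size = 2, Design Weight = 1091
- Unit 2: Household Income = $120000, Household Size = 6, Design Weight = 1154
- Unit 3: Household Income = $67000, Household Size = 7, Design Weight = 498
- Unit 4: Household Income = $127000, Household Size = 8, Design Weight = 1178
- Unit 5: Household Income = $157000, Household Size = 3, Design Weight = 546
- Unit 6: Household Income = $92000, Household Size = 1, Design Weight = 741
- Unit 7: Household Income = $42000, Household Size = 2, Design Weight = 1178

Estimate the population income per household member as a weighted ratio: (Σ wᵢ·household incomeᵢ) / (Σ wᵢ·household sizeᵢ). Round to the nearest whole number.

30059

Σ wᵢ·y = 256000×1091 + 120000×1154 + 67000×498 + 127000×1178 + 157000×546 + 92000×741 + 42000×1178
  = 804118000
Σ wᵢ·x = 2×1091 + 6×1154 + 7×498 + 8×1178 + 3×546 + 1×741 + 2×1178
  = 2182 + 6924 + 3486 + 9424 + 1638 + 741 + 2356 = 26751
Ratio = 804118000 / 26751 = 30059.362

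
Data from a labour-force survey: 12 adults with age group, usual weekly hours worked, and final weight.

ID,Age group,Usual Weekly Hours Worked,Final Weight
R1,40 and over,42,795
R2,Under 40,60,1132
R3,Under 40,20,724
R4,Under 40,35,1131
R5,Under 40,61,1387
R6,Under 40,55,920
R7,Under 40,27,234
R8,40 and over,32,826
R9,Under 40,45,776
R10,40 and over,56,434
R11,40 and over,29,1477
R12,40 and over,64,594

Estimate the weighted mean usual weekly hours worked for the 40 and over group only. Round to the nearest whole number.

40 and over rows: R1, R8, R10, R11, R12
Weighted sum = 164975
Sum of weights = 4126
Weighted mean = 164975 / 4126 = 39.984246

40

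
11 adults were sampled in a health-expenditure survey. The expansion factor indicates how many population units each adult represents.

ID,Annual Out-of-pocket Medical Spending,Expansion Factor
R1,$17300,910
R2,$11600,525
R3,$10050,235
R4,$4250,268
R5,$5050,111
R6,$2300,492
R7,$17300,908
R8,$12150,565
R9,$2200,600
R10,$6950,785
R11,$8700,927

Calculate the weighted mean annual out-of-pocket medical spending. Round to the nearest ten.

Weighted sum = 17300×910 + 11600×525 + 10050×235 + 4250×268 + 5050×111 + 2300×492 + 17300×908 + 12150×565 + 2200×600 + 6950×785 + 8700×927
  = 64439700
Sum of weights = 910 + 525 + 235 + 268 + 111 + 492 + 908 + 565 + 600 + 785 + 927 = 6326
Weighted mean = 64439700 / 6326 = 10186.484

10190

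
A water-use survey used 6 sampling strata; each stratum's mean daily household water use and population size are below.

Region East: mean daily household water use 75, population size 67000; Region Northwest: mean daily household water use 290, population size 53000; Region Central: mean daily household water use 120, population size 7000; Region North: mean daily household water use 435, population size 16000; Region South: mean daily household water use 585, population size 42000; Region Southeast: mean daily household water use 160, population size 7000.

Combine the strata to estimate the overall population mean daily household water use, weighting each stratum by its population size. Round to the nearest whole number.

Σ Nₕ·x̄ₕ = 75×67000 + 290×53000 + 120×7000 + 435×16000 + 585×42000 + 160×7000
  = 5025000 + 15370000 + 840000 + 6960000 + 24570000 + 1120000 = 53885000
Σ Nₕ = 67000 + 53000 + 7000 + 16000 + 42000 + 7000 = 192000
Overall mean = 53885000 / 192000 = 280.65104

281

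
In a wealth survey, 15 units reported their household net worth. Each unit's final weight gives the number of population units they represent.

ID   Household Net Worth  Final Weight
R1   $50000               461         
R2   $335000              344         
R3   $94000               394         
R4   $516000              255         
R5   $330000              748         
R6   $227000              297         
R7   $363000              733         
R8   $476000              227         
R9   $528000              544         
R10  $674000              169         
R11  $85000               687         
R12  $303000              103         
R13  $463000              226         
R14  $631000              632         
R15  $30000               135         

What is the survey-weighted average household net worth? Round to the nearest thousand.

Weighted sum = 1993518000
Sum of weights = 5955
Weighted mean = 1993518000 / 5955 = 334763.73

335000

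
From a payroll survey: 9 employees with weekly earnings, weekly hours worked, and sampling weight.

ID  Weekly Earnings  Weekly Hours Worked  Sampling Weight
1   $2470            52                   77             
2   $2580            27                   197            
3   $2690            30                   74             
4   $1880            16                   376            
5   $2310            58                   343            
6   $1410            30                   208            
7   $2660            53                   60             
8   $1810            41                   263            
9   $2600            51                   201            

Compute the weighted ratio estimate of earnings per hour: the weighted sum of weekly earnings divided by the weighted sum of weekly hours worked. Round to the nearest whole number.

57

Σ wᵢ·y = 3848230
Σ wᵢ·x = 52×77 + 27×197 + 30×74 + 16×376 + 58×343 + 30×208 + 53×60 + 41×263 + 51×201
  = 67907
Ratio = 3848230 / 67907 = 56.669121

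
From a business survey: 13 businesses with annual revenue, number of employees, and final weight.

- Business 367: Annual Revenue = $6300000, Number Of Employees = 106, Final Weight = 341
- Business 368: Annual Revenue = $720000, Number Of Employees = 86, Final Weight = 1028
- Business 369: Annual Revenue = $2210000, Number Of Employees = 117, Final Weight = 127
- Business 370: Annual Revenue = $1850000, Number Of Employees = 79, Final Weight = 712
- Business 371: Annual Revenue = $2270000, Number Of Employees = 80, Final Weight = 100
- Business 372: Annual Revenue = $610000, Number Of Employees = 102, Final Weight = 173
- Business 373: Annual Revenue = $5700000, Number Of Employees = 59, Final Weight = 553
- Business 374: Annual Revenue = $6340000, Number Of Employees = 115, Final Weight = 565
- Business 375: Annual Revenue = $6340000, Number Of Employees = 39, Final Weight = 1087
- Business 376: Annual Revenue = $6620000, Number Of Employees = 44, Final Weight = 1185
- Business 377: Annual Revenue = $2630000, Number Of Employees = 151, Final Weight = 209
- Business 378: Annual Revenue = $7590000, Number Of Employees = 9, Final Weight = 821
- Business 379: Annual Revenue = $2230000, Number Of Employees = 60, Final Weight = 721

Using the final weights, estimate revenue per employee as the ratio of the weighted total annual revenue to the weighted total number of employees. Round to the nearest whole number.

Σ wᵢ·y = 34678230000
Σ wᵢ·x = 495650
Ratio = 34678230000 / 495650 = 69965.157

69965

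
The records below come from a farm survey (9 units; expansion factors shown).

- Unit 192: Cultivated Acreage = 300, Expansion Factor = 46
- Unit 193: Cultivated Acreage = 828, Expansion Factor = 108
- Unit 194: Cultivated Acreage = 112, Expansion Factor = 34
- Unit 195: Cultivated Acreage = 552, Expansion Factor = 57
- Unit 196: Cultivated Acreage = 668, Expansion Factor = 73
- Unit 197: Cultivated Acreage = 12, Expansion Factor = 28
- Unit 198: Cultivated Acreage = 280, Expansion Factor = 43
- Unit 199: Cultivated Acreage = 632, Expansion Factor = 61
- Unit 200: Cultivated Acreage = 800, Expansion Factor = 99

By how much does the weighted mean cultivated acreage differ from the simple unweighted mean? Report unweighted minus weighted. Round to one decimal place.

Unweighted sum = 4184
Unweighted mean = 4184 / 9 = 464.88889
Weighted sum = 300×46 + 828×108 + 112×34 + 552×57 + 668×73 + 12×28 + 280×43 + 632×61 + 800×99
  = 13800 + 89424 + 3808 + 31464 + 48764 + 336 + 12040 + 38552 + 79200 = 317388
Sum of weights = 549
Weighted mean = 317388 / 549 = 578.12022
Difference (unweighted minus weighted) = -113.23133

-113.2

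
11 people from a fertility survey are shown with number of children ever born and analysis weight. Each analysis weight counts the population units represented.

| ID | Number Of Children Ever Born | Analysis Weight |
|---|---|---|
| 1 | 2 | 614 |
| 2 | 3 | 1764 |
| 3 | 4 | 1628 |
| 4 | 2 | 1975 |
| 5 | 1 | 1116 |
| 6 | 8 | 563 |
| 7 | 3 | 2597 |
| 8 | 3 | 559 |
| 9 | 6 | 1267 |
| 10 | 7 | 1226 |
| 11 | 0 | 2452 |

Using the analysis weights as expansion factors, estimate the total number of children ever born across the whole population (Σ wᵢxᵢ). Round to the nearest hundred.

48300

Weighted total = 2×614 + 3×1764 + 4×1628 + 2×1975 + 1×1116 + 8×563 + 3×2597 + 3×559 + 6×1267 + 7×1226 + 0×2452
  = 1228 + 5292 + 6512 + 3950 + 1116 + 4504 + 7791 + 1677 + 7602 + 8582 + 0 = 48254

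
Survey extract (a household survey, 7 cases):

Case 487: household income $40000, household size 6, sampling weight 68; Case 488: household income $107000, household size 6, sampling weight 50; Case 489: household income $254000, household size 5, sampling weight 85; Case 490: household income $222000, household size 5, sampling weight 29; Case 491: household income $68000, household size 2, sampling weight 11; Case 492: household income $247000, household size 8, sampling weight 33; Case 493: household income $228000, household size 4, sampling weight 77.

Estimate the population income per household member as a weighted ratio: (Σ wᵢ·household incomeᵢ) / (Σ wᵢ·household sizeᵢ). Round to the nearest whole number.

33415

Σ wᵢ·y = 40000×68 + 107000×50 + 254000×85 + 222000×29 + 68000×11 + 247000×33 + 228000×77
  = 2720000 + 5350000 + 21590000 + 6438000 + 748000 + 8151000 + 17556000 = 62553000
Σ wᵢ·x = 1872
Ratio = 62553000 / 1872 = 33415.064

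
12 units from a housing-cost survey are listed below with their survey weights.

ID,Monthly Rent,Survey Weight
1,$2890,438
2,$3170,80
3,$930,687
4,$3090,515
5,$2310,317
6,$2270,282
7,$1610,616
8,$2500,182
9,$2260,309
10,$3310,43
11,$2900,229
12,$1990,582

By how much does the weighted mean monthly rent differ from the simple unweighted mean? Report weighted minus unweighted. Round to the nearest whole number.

Unweighted sum = 2890 + 3170 + 930 + 3090 + 2310 + 2270 + 1610 + 2500 + 2260 + 3310 + 2900 + 1990 = 29230
Unweighted mean = 29230 / 12 = 2435.8333
Weighted sum = 2890×438 + 3170×80 + 930×687 + 3090×515 + 2310×317 + 2270×282 + 1610×616 + 2500×182 + 2260×309 + 3310×43 + 2900×229 + 1990×582
  = 9231800
Sum of weights = 438 + 80 + 687 + 515 + 317 + 282 + 616 + 182 + 309 + 43 + 229 + 582 = 4280
Weighted mean = 9231800 / 4280 = 2156.9626
Difference (weighted minus unweighted) = -278.87072

-279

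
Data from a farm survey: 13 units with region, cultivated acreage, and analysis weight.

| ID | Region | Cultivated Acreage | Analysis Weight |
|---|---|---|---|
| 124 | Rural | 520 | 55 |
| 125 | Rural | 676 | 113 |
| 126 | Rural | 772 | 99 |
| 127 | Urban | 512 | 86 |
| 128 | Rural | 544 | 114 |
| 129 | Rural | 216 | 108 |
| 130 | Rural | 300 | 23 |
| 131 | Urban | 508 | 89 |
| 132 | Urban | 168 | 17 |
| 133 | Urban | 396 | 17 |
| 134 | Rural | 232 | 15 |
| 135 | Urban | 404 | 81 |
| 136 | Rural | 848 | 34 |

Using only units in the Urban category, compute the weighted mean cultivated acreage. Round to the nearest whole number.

454

Urban rows: 127, 131, 132, 133, 135
Weighted sum = 512×86 + 508×89 + 168×17 + 396×17 + 404×81
  = 131556
Sum of weights = 86 + 89 + 17 + 17 + 81 = 290
Weighted mean = 131556 / 290 = 453.64138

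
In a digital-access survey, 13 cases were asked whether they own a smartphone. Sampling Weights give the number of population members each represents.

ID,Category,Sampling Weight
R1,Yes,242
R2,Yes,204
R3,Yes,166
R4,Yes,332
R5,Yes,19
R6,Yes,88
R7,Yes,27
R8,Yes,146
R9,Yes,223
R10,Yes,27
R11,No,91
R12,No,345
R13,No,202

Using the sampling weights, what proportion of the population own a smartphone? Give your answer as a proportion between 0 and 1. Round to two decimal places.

0.70

Sum of weights for 'Yes' = 242 + 204 + 166 + 332 + 19 + 88 + 27 + 146 + 223 + 27 = 1474
Total weight = 2112
Weighted proportion = 1474 / 2112 = 0.69791667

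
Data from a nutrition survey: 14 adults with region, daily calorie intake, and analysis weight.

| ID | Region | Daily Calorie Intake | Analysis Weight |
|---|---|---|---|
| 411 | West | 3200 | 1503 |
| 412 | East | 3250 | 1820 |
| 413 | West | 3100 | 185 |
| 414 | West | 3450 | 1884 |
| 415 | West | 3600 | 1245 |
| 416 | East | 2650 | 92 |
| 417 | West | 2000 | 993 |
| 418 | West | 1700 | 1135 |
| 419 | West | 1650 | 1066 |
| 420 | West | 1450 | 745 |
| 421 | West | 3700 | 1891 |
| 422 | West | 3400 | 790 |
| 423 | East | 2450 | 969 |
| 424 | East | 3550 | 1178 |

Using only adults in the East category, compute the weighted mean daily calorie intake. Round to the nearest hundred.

East rows: 412, 416, 423, 424
Weighted sum = 3250×1820 + 2650×92 + 2450×969 + 3550×1178
  = 5915000 + 243800 + 2374050 + 4181900 = 12714750
Sum of weights = 1820 + 92 + 969 + 1178 = 4059
Weighted mean = 12714750 / 4059 = 3132.4834

3100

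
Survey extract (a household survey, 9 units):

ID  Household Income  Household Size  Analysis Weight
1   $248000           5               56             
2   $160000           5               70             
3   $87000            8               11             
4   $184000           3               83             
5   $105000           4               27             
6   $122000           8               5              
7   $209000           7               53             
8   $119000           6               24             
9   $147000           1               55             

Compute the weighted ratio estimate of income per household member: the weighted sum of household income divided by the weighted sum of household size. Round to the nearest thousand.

40000

Σ wᵢ·y = 66780000
Σ wᵢ·x = 5×56 + 5×70 + 8×11 + 3×83 + 4×27 + 8×5 + 7×53 + 6×24 + 1×55
  = 1685
Ratio = 66780000 / 1685 = 39632.047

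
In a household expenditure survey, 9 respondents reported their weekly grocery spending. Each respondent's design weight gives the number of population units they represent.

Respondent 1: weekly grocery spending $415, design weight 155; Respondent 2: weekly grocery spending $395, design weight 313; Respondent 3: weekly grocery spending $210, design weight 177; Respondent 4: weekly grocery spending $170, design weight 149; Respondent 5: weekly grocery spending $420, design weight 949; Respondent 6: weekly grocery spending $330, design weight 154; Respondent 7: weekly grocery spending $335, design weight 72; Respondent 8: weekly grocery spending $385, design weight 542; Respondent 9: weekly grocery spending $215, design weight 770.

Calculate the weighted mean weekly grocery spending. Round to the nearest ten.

330

Weighted sum = 415×155 + 395×313 + 210×177 + 170×149 + 420×949 + 330×154 + 335×72 + 385×542 + 215×770
  = 64325 + 123635 + 37170 + 25330 + 398580 + 50820 + 24120 + 208670 + 165550 = 1098200
Sum of weights = 155 + 313 + 177 + 149 + 949 + 154 + 72 + 542 + 770 = 3281
Weighted mean = 1098200 / 3281 = 334.71503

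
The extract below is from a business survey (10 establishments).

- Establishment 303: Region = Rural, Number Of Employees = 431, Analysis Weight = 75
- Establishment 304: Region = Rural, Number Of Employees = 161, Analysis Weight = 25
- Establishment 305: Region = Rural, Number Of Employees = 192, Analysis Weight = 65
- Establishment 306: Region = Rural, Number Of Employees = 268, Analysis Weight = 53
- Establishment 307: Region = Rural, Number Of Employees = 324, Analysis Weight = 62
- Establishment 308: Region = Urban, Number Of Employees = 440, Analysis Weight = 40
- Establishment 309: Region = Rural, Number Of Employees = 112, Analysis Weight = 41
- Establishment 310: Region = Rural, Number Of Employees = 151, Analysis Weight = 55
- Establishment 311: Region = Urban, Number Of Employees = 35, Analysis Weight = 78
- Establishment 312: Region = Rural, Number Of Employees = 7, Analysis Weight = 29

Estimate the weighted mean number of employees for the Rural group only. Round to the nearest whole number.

Rural rows: 303, 304, 305, 306, 307, 309, 310, 312
Weighted sum = 431×75 + 161×25 + 192×65 + 268×53 + 324×62 + 112×41 + 151×55 + 7×29
  = 32325 + 4025 + 12480 + 14204 + 20088 + 4592 + 8305 + 203 = 96222
Sum of weights = 405
Weighted mean = 96222 / 405 = 237.58519

238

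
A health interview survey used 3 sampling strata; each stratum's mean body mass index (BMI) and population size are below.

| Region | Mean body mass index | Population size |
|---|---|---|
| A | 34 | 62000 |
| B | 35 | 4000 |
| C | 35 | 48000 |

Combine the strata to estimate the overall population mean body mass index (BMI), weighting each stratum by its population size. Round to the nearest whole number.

34

Σ Nₕ·x̄ₕ = 34×62000 + 35×4000 + 35×48000
  = 2108000 + 140000 + 1680000 = 3928000
Σ Nₕ = 62000 + 4000 + 48000 = 114000
Overall mean = 3928000 / 114000 = 34.45614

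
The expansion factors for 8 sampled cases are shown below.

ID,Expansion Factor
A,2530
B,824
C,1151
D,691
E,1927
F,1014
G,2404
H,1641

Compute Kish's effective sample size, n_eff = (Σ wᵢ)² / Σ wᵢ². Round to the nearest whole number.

7

Σ wᵢ = 2530 + 824 + 1151 + 691 + 1927 + 1014 + 2404 + 1641 = 12182
Σ wᵢ² = 6400900 + 678976 + 1324801 + 477481 + 3713329 + 1028196 + 5779216 + 2692881 = 22095780
n_eff = 12182² / 22095780 = 148401124 / 22095780 = 6.7162655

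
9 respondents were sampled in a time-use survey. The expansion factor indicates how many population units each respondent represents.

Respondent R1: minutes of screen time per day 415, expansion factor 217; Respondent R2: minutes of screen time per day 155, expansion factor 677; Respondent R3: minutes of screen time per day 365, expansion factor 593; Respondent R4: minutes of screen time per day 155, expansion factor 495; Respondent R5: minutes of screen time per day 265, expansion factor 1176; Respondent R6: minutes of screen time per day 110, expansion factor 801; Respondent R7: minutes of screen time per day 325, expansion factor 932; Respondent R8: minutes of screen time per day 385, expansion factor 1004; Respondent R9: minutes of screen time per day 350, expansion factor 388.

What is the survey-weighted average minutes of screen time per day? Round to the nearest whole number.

273

Weighted sum = 415×217 + 155×677 + 365×593 + 155×495 + 265×1176 + 110×801 + 325×932 + 385×1004 + 350×388
  = 1713150
Sum of weights = 217 + 677 + 593 + 495 + 1176 + 801 + 932 + 1004 + 388 = 6283
Weighted mean = 1713150 / 6283 = 272.66433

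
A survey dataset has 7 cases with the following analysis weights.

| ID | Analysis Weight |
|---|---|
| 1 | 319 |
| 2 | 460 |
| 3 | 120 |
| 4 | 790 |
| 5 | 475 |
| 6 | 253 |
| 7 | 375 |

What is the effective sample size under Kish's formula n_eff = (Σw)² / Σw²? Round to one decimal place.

Σ wᵢ = 319 + 460 + 120 + 790 + 475 + 253 + 375 = 2792
Σ wᵢ² = 101761 + 211600 + 14400 + 624100 + 225625 + 64009 + 140625 = 1382120
n_eff = 2792² / 1382120 = 7795264 / 1382120 = 5.6400776

5.6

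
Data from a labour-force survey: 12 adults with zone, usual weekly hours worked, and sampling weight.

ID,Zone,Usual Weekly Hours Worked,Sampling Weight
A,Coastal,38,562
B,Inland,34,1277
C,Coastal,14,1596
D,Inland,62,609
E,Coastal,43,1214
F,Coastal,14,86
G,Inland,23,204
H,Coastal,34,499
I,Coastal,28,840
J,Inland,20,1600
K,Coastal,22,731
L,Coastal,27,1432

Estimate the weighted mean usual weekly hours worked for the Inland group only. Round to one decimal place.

31.9

Inland rows: B, D, G, J
Weighted sum = 34×1277 + 62×609 + 23×204 + 20×1600
  = 117868
Sum of weights = 1277 + 609 + 204 + 1600 = 3690
Weighted mean = 117868 / 3690 = 31.942547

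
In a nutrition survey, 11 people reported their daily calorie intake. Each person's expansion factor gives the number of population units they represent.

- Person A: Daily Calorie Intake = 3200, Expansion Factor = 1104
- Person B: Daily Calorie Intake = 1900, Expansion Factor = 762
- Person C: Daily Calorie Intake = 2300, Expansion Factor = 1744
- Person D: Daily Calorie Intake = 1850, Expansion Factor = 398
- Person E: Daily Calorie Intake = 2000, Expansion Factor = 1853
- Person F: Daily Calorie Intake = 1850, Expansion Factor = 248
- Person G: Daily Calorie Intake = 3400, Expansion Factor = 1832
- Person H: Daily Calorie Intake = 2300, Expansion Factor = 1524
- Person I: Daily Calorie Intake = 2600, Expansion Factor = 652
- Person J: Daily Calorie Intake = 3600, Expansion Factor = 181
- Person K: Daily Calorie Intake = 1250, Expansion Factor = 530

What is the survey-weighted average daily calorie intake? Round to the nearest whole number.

Weighted sum = 3200×1104 + 1900×762 + 2300×1744 + 1850×398 + 2000×1853 + 1850×248 + 3400×1832 + 2300×1524 + 2600×652 + 3600×181 + 1250×530
  = 3532800 + 1447800 + 4011200 + 736300 + 3706000 + 458800 + 6228800 + 3505200 + 1695200 + 651600 + 662500 = 26636200
Sum of weights = 10828
Weighted mean = 26636200 / 10828 = 2459.9372

2460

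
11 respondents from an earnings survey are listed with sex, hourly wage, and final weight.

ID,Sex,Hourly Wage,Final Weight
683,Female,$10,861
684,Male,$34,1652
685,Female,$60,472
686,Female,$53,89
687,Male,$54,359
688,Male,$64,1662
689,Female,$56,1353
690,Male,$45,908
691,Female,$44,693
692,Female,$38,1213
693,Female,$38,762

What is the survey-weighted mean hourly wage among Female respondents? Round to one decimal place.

41.0

Female rows: 683, 685, 686, 689, 691, 692, 693
Weighted sum = 222957
Sum of weights = 861 + 472 + 89 + 1353 + 693 + 1213 + 762 = 5443
Weighted mean = 222957 / 5443 = 40.962153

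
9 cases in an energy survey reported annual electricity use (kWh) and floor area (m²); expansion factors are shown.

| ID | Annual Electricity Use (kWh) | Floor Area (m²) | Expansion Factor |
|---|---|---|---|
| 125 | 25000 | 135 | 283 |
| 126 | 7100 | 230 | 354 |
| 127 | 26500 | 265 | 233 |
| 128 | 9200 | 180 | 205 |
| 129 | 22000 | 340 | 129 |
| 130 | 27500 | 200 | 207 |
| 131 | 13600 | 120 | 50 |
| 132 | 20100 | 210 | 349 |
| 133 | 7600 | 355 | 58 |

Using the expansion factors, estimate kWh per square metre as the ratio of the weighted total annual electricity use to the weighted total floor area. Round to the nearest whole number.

85

Σ wᵢ·y = 25000×283 + 7100×354 + 26500×233 + 9200×205 + 22000×129 + 27500×207 + 13600×50 + 20100×349 + 7600×58
  = 7075000 + 2513400 + 6174500 + 1886000 + 2838000 + 5692500 + 680000 + 7014900 + 440800 = 34315100
Σ wᵢ·x = 135×283 + 230×354 + 265×233 + 180×205 + 340×129 + 200×207 + 120×50 + 210×349 + 355×58
  = 403410
Ratio = 34315100 / 403410 = 85.062591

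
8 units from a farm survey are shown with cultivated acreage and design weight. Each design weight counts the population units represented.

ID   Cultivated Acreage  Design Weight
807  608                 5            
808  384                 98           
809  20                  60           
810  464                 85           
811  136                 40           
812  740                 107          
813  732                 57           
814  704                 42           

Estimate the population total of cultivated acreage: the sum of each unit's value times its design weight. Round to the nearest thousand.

Weighted total = 608×5 + 384×98 + 20×60 + 464×85 + 136×40 + 740×107 + 732×57 + 704×42
  = 3040 + 37632 + 1200 + 39440 + 5440 + 79180 + 41724 + 29568 = 237224

237000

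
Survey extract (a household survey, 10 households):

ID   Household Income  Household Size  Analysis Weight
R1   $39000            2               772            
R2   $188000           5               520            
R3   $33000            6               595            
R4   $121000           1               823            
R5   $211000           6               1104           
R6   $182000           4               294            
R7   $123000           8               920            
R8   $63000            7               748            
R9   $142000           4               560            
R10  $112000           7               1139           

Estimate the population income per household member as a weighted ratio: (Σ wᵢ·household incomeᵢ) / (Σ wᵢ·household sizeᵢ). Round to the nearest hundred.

Σ wᵢ·y = 900910000
Σ wᵢ·x = 2×772 + 5×520 + 6×595 + 1×823 + 6×1104 + 4×294 + 8×920 + 7×748 + 4×560 + 7×1139
  = 39146
Ratio = 900910000 / 39146 = 23014.101

23000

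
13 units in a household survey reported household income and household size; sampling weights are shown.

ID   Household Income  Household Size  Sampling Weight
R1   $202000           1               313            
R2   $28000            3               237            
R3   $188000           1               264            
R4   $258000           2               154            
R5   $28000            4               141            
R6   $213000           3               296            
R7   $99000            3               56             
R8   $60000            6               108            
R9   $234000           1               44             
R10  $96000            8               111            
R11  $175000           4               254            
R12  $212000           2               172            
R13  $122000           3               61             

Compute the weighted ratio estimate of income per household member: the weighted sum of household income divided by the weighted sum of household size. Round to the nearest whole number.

54828

Σ wᵢ·y = 347554000
Σ wᵢ·x = 6339
Ratio = 347554000 / 6339 = 54827.891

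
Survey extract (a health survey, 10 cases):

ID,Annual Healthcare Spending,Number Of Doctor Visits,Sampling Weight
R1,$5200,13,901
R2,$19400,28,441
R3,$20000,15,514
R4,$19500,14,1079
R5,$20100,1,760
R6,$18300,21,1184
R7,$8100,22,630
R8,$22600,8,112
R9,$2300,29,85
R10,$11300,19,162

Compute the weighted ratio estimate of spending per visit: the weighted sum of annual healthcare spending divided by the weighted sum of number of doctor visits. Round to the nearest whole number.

982

Σ wᵢ·y = 5200×901 + 19400×441 + 20000×514 + 19500×1079 + 20100×760 + 18300×1184 + 8100×630 + 22600×112 + 2300×85 + 11300×162
  = 4685200 + 8555400 + 10280000 + 21040500 + 15276000 + 21667200 + 5103000 + 2531200 + 195500 + 1830600 = 91164600
Σ wᵢ·x = 13×901 + 28×441 + 15×514 + 14×1079 + 1×760 + 21×1184 + 22×630 + 8×112 + 29×85 + 19×162
  = 92800
Ratio = 91164600 / 92800 = 982.37716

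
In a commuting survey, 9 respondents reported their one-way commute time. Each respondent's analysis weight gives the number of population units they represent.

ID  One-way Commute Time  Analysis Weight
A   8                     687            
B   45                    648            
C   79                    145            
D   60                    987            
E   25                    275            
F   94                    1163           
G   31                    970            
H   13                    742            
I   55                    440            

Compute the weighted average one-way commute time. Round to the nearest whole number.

Weighted sum = 8×687 + 45×648 + 79×145 + 60×987 + 25×275 + 94×1163 + 31×970 + 13×742 + 55×440
  = 5496 + 29160 + 11455 + 59220 + 6875 + 109322 + 30070 + 9646 + 24200 = 285444
Sum of weights = 687 + 648 + 145 + 987 + 275 + 1163 + 970 + 742 + 440 = 6057
Weighted mean = 285444 / 6057 = 47.1263

47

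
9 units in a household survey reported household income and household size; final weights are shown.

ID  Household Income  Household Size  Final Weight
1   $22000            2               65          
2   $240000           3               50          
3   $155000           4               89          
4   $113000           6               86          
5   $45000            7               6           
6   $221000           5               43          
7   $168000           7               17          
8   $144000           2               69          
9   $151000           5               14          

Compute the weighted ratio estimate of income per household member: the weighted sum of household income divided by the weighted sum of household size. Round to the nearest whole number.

Σ wᵢ·y = 61622000
Σ wᵢ·x = 2×65 + 3×50 + 4×89 + 6×86 + 7×6 + 5×43 + 7×17 + 2×69 + 5×14
  = 130 + 150 + 356 + 516 + 42 + 215 + 119 + 138 + 70 = 1736
Ratio = 61622000 / 1736 = 35496.544

35497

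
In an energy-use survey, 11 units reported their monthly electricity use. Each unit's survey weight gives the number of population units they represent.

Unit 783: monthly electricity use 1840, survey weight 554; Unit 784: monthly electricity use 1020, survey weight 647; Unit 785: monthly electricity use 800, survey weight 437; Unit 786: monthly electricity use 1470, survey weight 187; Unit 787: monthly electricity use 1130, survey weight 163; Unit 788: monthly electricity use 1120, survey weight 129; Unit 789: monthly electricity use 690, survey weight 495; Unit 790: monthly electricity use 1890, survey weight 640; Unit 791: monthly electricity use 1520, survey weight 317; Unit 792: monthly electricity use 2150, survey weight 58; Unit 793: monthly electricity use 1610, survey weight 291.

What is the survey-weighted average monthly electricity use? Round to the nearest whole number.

1342

Weighted sum = 1840×554 + 1020×647 + 800×437 + 1470×187 + 1130×163 + 1120×129 + 690×495 + 1890×640 + 1520×317 + 2150×58 + 1610×291
  = 5258660
Sum of weights = 554 + 647 + 437 + 187 + 163 + 129 + 495 + 640 + 317 + 58 + 291 = 3918
Weighted mean = 5258660 / 3918 = 1342.1797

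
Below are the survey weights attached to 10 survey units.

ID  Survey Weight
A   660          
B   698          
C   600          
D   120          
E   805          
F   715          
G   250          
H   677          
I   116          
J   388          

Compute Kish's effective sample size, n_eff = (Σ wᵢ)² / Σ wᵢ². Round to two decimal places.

8.05

Σ wᵢ = 5029
Σ wᵢ² = 435600 + 487204 + 360000 + 14400 + 648025 + 511225 + 62500 + 458329 + 13456 + 150544 = 3141283
n_eff = 5029² / 3141283 = 25290841 / 3141283 = 8.0511183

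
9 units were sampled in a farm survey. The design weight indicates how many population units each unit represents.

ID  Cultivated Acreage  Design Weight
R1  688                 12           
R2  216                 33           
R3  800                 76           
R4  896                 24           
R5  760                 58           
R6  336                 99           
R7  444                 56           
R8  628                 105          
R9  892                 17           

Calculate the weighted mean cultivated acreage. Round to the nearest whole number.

585

Weighted sum = 688×12 + 216×33 + 800×76 + 896×24 + 760×58 + 336×99 + 444×56 + 628×105 + 892×17
  = 8256 + 7128 + 60800 + 21504 + 44080 + 33264 + 24864 + 65940 + 15164 = 281000
Sum of weights = 12 + 33 + 76 + 24 + 58 + 99 + 56 + 105 + 17 = 480
Weighted mean = 281000 / 480 = 585.41667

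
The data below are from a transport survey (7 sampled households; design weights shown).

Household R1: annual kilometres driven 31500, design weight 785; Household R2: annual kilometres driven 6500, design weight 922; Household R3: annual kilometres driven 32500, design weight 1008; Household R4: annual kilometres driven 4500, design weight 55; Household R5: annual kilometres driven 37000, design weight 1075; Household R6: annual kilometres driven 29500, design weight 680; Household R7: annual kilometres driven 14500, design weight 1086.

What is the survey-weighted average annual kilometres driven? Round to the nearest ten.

Weighted sum = 31500×785 + 6500×922 + 32500×1008 + 4500×55 + 37000×1075 + 29500×680 + 14500×1086
  = 24727500 + 5993000 + 32760000 + 247500 + 39775000 + 20060000 + 15747000 = 139310000
Sum of weights = 785 + 922 + 1008 + 55 + 1075 + 680 + 1086 = 5611
Weighted mean = 139310000 / 5611 = 24828.016

24830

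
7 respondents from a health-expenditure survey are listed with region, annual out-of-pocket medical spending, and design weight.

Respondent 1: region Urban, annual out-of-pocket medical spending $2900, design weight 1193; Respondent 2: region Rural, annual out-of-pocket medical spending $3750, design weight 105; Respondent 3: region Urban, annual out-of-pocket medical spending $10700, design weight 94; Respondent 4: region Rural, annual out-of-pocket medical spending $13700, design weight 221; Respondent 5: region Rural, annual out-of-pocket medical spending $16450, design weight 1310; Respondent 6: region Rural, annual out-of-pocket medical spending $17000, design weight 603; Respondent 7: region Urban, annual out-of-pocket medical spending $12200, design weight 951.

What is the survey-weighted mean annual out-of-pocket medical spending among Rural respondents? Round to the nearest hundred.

Rural rows: 2, 4, 5, 6
Weighted sum = 3750×105 + 13700×221 + 16450×1310 + 17000×603
  = 393750 + 3027700 + 21549500 + 10251000 = 35221950
Sum of weights = 105 + 221 + 1310 + 603 = 2239
Weighted mean = 35221950 / 2239 = 15731.108

15700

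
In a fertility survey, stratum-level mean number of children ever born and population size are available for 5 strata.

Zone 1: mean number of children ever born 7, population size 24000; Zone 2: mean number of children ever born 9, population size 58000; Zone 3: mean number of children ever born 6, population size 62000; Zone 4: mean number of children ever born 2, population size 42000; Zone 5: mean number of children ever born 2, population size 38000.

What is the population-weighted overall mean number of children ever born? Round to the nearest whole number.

5

Σ Nₕ·x̄ₕ = 7×24000 + 9×58000 + 6×62000 + 2×42000 + 2×38000
  = 168000 + 522000 + 372000 + 84000 + 76000 = 1222000
Σ Nₕ = 24000 + 58000 + 62000 + 42000 + 38000 = 224000
Overall mean = 1222000 / 224000 = 5.4553571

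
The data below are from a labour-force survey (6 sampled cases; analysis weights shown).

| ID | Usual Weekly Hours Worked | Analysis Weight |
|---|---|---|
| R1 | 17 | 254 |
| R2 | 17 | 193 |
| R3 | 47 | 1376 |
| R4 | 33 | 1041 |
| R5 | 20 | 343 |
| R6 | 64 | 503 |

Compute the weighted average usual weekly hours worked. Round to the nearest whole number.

Weighted sum = 17×254 + 17×193 + 47×1376 + 33×1041 + 20×343 + 64×503
  = 145676
Sum of weights = 254 + 193 + 1376 + 1041 + 343 + 503 = 3710
Weighted mean = 145676 / 3710 = 39.265768

39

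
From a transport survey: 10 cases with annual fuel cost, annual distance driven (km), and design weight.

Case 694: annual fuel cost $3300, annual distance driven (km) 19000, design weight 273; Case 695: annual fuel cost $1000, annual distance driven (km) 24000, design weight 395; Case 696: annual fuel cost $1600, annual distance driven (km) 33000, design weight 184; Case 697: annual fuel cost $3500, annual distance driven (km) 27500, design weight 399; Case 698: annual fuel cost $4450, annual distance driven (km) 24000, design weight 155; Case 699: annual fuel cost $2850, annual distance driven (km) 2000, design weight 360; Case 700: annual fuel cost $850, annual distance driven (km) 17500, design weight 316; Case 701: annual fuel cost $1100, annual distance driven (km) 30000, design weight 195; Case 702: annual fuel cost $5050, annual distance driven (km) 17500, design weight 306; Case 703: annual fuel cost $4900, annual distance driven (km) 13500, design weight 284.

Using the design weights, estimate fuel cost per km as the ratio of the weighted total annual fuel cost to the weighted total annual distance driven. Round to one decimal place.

0.1

Σ wᵢ·y = 3300×273 + 1000×395 + 1600×184 + 3500×399 + 4450×155 + 2850×360 + 850×316 + 1100×195 + 5050×306 + 4900×284
  = 8122550
Σ wᵢ·x = 19000×273 + 24000×395 + 33000×184 + 27500×399 + 24000×155 + 2000×360 + 17500×316 + 30000×195 + 17500×306 + 13500×284
  = 56720500
Ratio = 8122550 / 56720500 = 0.14320307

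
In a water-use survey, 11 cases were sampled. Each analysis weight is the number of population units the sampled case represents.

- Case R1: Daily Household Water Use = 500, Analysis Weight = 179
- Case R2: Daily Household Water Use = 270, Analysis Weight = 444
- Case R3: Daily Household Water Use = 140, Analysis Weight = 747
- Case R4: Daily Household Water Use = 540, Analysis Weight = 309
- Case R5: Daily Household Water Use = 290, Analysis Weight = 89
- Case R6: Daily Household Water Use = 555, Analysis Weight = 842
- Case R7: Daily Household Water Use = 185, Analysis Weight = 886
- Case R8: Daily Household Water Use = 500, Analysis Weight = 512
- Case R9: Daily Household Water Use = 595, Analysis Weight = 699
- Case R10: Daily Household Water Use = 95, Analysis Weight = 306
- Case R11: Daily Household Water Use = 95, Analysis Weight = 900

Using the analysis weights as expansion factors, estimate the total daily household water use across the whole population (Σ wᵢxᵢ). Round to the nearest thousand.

1924000

Weighted total = 500×179 + 270×444 + 140×747 + 540×309 + 290×89 + 555×842 + 185×886 + 500×512 + 595×699 + 95×306 + 95×900
  = 1924325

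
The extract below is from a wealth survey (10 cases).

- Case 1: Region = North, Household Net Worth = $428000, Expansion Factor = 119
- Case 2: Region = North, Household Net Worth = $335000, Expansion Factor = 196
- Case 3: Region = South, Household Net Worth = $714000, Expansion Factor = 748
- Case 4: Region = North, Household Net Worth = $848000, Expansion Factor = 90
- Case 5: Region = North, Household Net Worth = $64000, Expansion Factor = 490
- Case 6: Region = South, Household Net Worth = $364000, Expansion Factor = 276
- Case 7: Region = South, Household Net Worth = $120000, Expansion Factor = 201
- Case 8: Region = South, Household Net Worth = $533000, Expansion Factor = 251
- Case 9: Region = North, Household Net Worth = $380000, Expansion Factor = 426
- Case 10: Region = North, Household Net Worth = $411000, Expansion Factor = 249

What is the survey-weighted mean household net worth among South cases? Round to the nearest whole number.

536883

South rows: 3, 6, 7, 8
Weighted sum = 714000×748 + 364000×276 + 120000×201 + 533000×251
  = 534072000 + 100464000 + 24120000 + 133783000 = 792439000
Sum of weights = 748 + 276 + 201 + 251 = 1476
Weighted mean = 792439000 / 1476 = 536882.79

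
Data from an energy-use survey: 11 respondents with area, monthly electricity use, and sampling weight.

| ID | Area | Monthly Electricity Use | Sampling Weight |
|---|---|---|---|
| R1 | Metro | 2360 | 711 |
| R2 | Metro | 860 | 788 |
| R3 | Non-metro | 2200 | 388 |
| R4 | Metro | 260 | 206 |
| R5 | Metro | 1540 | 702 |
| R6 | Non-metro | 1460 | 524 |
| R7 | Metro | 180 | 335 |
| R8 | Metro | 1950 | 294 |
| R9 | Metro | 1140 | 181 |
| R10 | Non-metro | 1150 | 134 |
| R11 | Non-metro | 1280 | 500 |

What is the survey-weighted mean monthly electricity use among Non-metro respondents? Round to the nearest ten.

1560

Non-metro rows: R3, R6, R10, R11
Weighted sum = 2412740
Sum of weights = 388 + 524 + 134 + 500 = 1546
Weighted mean = 2412740 / 1546 = 1560.6339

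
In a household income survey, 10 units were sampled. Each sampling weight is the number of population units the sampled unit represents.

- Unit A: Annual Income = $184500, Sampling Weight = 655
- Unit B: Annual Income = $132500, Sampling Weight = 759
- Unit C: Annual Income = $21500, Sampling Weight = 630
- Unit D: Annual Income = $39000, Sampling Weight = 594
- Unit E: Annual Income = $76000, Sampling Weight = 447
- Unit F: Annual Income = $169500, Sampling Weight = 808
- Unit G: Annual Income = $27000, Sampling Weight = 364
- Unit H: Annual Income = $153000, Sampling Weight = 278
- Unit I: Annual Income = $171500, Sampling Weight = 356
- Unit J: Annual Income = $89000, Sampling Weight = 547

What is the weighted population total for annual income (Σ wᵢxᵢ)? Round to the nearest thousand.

Weighted total = 184500×655 + 132500×759 + 21500×630 + 39000×594 + 76000×447 + 169500×808 + 27000×364 + 153000×278 + 171500×356 + 89000×547
  = 120847500 + 100567500 + 13545000 + 23166000 + 33972000 + 136956000 + 9828000 + 42534000 + 61054000 + 48683000 = 591153000

591153000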